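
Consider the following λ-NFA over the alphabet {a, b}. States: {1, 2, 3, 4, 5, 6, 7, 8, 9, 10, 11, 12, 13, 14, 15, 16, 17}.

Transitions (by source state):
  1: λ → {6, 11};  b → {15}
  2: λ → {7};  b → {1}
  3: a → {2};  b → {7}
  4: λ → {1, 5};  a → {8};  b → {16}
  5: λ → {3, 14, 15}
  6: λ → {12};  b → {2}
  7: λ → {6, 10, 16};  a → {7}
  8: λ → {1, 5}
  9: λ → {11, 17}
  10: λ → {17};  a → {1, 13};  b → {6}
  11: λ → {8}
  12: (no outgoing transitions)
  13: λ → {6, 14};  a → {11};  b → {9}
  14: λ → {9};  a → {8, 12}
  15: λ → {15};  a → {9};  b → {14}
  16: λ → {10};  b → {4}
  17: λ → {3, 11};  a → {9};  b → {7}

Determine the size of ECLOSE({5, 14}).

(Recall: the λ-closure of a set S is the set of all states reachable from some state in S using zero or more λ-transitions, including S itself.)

Start with {5, 14}.
From 5 via λ: add 3, 15.
From 14 via λ: add 9.
From 9 via λ: add 11, 17.
From 11 via λ: add 8.
From 8 via λ: add 1.
From 1 via λ: add 6.
From 6 via λ: add 12.
λ-closure = {1, 3, 5, 6, 8, 9, 11, 12, 14, 15, 17}, which has 11 states.

11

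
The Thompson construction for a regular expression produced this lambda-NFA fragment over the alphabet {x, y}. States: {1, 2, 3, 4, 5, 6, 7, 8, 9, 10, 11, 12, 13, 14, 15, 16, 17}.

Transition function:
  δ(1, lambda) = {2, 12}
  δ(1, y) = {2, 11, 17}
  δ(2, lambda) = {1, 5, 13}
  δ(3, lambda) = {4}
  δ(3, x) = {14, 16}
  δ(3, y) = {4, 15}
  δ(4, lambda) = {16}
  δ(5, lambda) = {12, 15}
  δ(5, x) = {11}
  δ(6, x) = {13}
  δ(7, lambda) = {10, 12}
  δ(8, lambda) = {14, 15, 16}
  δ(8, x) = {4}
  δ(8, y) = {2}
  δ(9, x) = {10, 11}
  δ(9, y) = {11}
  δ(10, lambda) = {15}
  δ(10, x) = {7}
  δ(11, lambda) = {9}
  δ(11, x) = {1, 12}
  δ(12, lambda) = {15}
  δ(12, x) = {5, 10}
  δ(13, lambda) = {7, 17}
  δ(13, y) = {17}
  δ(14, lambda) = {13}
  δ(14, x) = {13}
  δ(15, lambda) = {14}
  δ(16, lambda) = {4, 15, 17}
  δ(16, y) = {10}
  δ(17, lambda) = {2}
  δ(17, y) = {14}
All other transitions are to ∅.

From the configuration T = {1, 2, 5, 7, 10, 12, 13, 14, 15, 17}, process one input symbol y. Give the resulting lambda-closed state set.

1 on y → {2, 11, 17}.
13 on y → {17}.
17 on y → {14}.
No y-transition from 2, 5, 7, 10, 12, 14, 15.
Union after reading y: {2, 11, 14, 17}.
Now take the lambda-closure:
From 2 via lambda: add 1, 5, 13.
From 11 via lambda: add 9.
From 1 via lambda: add 12.
From 5 via lambda: add 15.
From 13 via lambda: add 7.
From 7 via lambda: add 10.
No new states can be added; the closed set is {1, 2, 5, 7, 9, 10, 11, 12, 13, 14, 15, 17}.

{1, 2, 5, 7, 9, 10, 11, 12, 13, 14, 15, 17}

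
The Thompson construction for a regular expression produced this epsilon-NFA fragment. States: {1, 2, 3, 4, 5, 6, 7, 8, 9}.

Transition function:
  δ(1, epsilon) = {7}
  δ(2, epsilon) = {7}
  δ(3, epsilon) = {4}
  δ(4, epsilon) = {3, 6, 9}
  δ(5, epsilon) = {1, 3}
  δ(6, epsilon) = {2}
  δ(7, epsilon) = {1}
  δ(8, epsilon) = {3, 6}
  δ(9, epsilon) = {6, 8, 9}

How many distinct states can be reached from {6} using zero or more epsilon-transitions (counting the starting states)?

4

Start with {6}.
From 6 via epsilon: add 2.
From 2 via epsilon: add 7.
From 7 via epsilon: add 1.
epsilon-closure = {1, 2, 6, 7}, which has 4 states.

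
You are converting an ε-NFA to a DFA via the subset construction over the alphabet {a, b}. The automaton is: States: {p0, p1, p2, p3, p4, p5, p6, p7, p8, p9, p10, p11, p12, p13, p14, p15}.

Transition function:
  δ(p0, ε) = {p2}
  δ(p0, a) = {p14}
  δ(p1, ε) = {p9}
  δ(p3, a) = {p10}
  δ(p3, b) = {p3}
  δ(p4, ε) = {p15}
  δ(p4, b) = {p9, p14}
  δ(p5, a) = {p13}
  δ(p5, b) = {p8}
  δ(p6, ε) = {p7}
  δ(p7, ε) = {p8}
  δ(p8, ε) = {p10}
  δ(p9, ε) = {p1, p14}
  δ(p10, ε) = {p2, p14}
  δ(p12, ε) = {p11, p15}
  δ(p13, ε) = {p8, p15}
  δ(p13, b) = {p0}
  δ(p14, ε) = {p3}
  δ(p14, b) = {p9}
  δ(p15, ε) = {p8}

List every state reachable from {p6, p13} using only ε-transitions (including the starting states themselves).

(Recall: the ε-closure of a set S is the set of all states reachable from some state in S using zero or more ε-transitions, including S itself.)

{p2, p3, p6, p7, p8, p10, p13, p14, p15}

Start with {p6, p13}.
From p6 via ε: add p7.
From p13 via ε: add p8, p15.
From p8 via ε: add p10.
From p10 via ε: add p2, p14.
From p14 via ε: add p3.
No new states can be added; the closed set is {p2, p3, p6, p7, p8, p10, p13, p14, p15}.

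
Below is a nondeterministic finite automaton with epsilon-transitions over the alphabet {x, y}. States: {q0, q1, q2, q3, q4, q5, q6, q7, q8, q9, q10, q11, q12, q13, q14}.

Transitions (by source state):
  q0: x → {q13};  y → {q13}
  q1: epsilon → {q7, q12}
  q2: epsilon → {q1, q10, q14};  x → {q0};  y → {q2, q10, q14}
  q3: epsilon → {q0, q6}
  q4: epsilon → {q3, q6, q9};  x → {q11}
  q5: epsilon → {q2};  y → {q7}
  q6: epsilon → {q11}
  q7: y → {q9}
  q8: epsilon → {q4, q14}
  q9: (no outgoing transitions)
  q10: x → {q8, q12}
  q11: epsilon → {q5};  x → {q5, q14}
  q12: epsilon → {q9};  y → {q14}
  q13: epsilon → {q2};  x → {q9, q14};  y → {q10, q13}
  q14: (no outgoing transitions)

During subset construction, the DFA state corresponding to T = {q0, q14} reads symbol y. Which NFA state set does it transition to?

{q1, q2, q7, q9, q10, q12, q13, q14}

q0 on y → {q13}.
No y-transition from q14.
Union after reading y: {q13}.
Now take the epsilon-closure:
From q13 via epsilon: add q2.
From q2 via epsilon: add q1, q10, q14.
From q1 via epsilon: add q7, q12.
From q12 via epsilon: add q9.
No new states can be added; the closed set is {q1, q2, q7, q9, q10, q12, q13, q14}.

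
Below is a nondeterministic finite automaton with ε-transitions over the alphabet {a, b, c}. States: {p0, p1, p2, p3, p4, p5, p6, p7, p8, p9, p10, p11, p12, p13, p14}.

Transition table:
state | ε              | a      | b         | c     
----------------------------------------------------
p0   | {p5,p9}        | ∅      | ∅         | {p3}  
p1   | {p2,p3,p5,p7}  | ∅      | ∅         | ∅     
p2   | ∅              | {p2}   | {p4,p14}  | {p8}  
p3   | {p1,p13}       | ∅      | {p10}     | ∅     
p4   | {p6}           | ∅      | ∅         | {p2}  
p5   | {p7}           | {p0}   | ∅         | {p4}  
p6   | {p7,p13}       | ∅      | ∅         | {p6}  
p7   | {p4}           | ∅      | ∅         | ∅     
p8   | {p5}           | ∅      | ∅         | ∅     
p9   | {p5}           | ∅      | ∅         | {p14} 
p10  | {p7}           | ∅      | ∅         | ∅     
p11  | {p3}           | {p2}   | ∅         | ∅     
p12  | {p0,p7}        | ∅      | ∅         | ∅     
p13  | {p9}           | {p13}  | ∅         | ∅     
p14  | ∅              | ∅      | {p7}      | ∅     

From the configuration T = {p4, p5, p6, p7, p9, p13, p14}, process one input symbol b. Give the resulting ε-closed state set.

p14 on b → {p7}.
No b-transition from p4, p5, p6, p7, p9, p13.
Union after reading b: {p7}.
Now take the ε-closure:
From p7 via ε: add p4.
From p4 via ε: add p6.
From p6 via ε: add p13.
From p13 via ε: add p9.
From p9 via ε: add p5.
No new states can be added; the closed set is {p4, p5, p6, p7, p9, p13}.

{p4, p5, p6, p7, p9, p13}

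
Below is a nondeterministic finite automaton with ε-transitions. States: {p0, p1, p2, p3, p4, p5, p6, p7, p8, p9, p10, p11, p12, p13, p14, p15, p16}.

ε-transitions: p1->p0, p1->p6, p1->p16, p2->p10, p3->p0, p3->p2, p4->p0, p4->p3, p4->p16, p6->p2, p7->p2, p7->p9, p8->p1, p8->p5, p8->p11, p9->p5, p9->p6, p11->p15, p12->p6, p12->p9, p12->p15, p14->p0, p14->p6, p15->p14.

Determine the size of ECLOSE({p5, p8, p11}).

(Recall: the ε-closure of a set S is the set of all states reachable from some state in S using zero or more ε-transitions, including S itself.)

11

Start with {p5, p8, p11}.
From p8 via ε: add p1.
From p11 via ε: add p15.
From p1 via ε: add p0, p6, p16.
From p15 via ε: add p14.
From p6 via ε: add p2.
From p2 via ε: add p10.
ε-closure = {p0, p1, p2, p5, p6, p8, p10, p11, p14, p15, p16}, which has 11 states.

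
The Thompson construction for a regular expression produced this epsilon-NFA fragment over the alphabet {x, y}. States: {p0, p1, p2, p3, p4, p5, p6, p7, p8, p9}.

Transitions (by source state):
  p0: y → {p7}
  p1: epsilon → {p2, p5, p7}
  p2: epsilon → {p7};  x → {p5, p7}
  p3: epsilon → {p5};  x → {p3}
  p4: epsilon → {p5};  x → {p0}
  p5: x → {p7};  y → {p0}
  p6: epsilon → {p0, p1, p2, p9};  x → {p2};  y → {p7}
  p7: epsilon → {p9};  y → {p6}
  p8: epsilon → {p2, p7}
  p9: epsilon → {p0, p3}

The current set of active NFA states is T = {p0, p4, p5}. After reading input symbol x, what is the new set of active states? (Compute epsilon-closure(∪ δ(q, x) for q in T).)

{p0, p3, p5, p7, p9}

p4 on x → {p0}.
p5 on x → {p7}.
No x-transition from p0.
Union after reading x: {p0, p7}.
Now take the epsilon-closure:
From p7 via epsilon: add p9.
From p9 via epsilon: add p3.
From p3 via epsilon: add p5.
No new states can be added; the closed set is {p0, p3, p5, p7, p9}.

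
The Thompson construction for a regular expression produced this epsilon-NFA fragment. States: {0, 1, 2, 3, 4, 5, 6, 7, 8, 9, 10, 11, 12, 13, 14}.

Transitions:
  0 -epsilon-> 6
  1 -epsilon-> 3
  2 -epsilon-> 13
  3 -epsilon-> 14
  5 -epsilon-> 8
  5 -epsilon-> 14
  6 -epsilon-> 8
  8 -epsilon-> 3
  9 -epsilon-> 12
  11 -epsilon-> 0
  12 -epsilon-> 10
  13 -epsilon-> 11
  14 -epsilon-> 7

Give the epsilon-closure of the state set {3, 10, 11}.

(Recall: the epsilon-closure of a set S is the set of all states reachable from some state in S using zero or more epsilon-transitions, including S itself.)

Start with {3, 10, 11}.
From 3 via epsilon: add 14.
From 11 via epsilon: add 0.
From 0 via epsilon: add 6.
From 14 via epsilon: add 7.
From 6 via epsilon: add 8.
No new states can be added; the closed set is {0, 3, 6, 7, 8, 10, 11, 14}.

{0, 3, 6, 7, 8, 10, 11, 14}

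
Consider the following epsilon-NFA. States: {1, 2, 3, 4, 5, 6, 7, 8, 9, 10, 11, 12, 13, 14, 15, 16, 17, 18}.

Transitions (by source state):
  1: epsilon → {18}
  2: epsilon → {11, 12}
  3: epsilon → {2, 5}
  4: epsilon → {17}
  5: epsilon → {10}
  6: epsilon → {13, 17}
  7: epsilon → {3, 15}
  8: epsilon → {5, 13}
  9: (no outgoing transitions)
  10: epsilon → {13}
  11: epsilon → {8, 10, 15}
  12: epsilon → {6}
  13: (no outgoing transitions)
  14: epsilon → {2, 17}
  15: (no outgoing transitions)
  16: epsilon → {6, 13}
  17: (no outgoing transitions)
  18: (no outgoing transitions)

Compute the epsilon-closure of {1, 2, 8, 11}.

{1, 2, 5, 6, 8, 10, 11, 12, 13, 15, 17, 18}

Start with {1, 2, 8, 11}.
From 1 via epsilon: add 18.
From 2 via epsilon: add 12.
From 8 via epsilon: add 5, 13.
From 11 via epsilon: add 10, 15.
From 12 via epsilon: add 6.
From 6 via epsilon: add 17.
No new states can be added; the closed set is {1, 2, 5, 6, 8, 10, 11, 12, 13, 15, 17, 18}.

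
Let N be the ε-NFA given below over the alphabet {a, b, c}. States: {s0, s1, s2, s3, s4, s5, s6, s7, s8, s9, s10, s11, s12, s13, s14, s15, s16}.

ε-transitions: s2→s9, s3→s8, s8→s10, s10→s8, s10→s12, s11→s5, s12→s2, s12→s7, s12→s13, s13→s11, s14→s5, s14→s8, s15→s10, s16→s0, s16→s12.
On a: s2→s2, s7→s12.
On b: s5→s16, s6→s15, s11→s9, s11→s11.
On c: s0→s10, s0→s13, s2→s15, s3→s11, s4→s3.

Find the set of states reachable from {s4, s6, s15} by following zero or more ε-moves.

Start with {s4, s6, s15}.
From s15 via ε: add s10.
From s10 via ε: add s8, s12.
From s12 via ε: add s2, s7, s13.
From s2 via ε: add s9.
From s13 via ε: add s11.
From s11 via ε: add s5.
No new states can be added; the closed set is {s2, s4, s5, s6, s7, s8, s9, s10, s11, s12, s13, s15}.

{s2, s4, s5, s6, s7, s8, s9, s10, s11, s12, s13, s15}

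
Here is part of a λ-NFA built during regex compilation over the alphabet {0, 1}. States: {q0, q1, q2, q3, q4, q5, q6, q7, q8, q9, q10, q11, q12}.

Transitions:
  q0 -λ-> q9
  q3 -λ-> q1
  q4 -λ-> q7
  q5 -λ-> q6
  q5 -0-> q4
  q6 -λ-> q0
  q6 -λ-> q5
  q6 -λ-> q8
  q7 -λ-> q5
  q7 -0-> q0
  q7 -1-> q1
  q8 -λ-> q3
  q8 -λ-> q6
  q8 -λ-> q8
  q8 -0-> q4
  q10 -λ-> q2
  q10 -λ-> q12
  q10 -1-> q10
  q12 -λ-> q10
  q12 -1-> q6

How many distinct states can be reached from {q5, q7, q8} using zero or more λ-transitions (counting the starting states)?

8

Start with {q5, q7, q8}.
From q5 via λ: add q6.
From q8 via λ: add q3.
From q3 via λ: add q1.
From q6 via λ: add q0.
From q0 via λ: add q9.
λ-closure = {q0, q1, q3, q5, q6, q7, q8, q9}, which has 8 states.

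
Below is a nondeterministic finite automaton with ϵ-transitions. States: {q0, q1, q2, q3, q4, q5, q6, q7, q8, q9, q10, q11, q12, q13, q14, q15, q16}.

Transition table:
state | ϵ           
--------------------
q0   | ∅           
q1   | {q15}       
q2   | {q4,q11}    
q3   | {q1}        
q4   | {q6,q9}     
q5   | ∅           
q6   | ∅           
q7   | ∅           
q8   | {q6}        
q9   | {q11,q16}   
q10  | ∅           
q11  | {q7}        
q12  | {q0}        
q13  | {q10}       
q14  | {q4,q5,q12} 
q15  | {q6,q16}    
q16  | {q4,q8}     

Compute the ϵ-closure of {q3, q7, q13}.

Start with {q3, q7, q13}.
From q3 via ϵ: add q1.
From q13 via ϵ: add q10.
From q1 via ϵ: add q15.
From q15 via ϵ: add q6, q16.
From q16 via ϵ: add q4, q8.
From q4 via ϵ: add q9.
From q9 via ϵ: add q11.
No new states can be added; the closed set is {q1, q3, q4, q6, q7, q8, q9, q10, q11, q13, q15, q16}.

{q1, q3, q4, q6, q7, q8, q9, q10, q11, q13, q15, q16}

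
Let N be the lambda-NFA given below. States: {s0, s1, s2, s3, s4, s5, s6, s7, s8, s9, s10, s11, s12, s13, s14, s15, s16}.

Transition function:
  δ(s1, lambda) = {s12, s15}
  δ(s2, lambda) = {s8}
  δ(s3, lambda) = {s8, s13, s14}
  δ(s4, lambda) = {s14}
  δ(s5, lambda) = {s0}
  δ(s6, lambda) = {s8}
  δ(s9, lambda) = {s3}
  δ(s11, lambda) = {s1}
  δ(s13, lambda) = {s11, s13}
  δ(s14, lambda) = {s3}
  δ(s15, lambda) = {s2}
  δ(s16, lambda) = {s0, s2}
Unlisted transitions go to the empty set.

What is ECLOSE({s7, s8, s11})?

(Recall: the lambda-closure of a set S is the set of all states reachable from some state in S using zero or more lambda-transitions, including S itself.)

{s1, s2, s7, s8, s11, s12, s15}

Start with {s7, s8, s11}.
From s11 via lambda: add s1.
From s1 via lambda: add s12, s15.
From s15 via lambda: add s2.
No new states can be added; the closed set is {s1, s2, s7, s8, s11, s12, s15}.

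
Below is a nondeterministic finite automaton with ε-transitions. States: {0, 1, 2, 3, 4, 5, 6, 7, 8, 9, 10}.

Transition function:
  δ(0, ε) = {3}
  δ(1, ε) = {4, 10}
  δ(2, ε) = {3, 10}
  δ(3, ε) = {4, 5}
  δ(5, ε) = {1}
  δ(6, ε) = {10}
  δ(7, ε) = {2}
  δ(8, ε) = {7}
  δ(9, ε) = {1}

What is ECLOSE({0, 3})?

Start with {0, 3}.
From 3 via ε: add 4, 5.
From 5 via ε: add 1.
From 1 via ε: add 10.
No new states can be added; the closed set is {0, 1, 3, 4, 5, 10}.

{0, 1, 3, 4, 5, 10}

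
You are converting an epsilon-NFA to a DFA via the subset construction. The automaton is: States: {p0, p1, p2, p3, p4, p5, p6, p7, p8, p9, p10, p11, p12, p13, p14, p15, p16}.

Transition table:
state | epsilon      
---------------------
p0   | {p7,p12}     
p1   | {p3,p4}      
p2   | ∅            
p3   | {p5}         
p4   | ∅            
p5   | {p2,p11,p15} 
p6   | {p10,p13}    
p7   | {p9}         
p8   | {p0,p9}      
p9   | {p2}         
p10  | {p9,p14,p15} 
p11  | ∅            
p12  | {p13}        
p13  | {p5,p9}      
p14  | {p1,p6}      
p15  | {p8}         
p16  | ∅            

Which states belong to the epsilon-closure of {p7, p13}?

{p0, p2, p5, p7, p8, p9, p11, p12, p13, p15}

Start with {p7, p13}.
From p7 via epsilon: add p9.
From p13 via epsilon: add p5.
From p5 via epsilon: add p2, p11, p15.
From p15 via epsilon: add p8.
From p8 via epsilon: add p0.
From p0 via epsilon: add p12.
No new states can be added; the closed set is {p0, p2, p5, p7, p8, p9, p11, p12, p13, p15}.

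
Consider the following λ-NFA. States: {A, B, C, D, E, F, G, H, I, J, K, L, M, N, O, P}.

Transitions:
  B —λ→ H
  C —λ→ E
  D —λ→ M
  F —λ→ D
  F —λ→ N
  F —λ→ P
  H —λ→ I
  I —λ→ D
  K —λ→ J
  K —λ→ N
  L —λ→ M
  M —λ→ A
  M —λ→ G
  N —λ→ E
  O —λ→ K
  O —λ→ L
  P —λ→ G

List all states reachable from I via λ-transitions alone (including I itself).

Start with {I}.
From I via λ: add D.
From D via λ: add M.
From M via λ: add A, G.
No new states can be added; the closed set is {A, D, G, I, M}.

{A, D, G, I, M}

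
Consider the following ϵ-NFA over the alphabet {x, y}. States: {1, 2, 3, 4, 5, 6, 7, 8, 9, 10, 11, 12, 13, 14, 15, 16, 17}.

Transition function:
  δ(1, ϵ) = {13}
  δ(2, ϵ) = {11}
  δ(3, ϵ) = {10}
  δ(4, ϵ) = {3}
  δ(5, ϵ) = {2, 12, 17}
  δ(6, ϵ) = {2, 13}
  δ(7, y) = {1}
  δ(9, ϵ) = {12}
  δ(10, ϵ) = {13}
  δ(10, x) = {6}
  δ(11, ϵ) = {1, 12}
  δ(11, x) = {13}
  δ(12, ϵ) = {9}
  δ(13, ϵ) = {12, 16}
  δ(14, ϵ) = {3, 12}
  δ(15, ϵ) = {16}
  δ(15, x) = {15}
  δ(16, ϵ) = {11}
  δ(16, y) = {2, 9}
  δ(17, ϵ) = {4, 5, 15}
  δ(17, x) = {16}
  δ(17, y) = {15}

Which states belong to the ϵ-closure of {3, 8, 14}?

{1, 3, 8, 9, 10, 11, 12, 13, 14, 16}

Start with {3, 8, 14}.
From 3 via ϵ: add 10.
From 14 via ϵ: add 12.
From 10 via ϵ: add 13.
From 12 via ϵ: add 9.
From 13 via ϵ: add 16.
From 16 via ϵ: add 11.
From 11 via ϵ: add 1.
No new states can be added; the closed set is {1, 3, 8, 9, 10, 11, 12, 13, 14, 16}.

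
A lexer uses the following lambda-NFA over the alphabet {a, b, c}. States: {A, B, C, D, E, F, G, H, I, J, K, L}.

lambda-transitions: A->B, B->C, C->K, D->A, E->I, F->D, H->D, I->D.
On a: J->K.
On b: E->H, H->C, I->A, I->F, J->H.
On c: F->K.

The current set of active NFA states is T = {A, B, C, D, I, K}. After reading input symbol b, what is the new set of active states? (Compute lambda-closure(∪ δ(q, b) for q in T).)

{A, B, C, D, F, K}

I on b → {A, F}.
No b-transition from A, B, C, D, K.
Union after reading b: {A, F}.
Now take the lambda-closure:
From A via lambda: add B.
From F via lambda: add D.
From B via lambda: add C.
From C via lambda: add K.
No new states can be added; the closed set is {A, B, C, D, F, K}.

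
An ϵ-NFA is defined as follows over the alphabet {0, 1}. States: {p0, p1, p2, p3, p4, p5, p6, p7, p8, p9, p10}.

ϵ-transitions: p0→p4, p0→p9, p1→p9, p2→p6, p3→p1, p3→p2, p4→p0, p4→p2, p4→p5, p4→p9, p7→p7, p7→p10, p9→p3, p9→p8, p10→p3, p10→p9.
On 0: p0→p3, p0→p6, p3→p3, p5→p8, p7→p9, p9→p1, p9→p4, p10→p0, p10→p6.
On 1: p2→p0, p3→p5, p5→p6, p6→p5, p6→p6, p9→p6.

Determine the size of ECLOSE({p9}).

Start with {p9}.
From p9 via ϵ: add p3, p8.
From p3 via ϵ: add p1, p2.
From p2 via ϵ: add p6.
ϵ-closure = {p1, p2, p3, p6, p8, p9}, which has 6 states.

6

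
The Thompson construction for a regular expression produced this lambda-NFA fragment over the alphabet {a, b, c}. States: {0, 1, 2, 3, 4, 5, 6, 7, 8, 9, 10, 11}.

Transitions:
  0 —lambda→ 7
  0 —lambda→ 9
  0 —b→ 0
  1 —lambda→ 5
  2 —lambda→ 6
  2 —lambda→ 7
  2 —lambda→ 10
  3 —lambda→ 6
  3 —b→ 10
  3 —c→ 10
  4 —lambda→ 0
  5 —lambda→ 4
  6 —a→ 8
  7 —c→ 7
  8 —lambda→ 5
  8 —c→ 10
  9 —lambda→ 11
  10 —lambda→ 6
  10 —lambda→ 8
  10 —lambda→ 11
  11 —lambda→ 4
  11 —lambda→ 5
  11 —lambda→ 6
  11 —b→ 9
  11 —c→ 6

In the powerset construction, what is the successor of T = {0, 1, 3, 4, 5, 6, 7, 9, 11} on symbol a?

{0, 4, 5, 6, 7, 8, 9, 11}

6 on a → {8}.
No a-transition from 0, 1, 3, 4, 5, 7, 9, 11.
Union after reading a: {8}.
Now take the lambda-closure:
From 8 via lambda: add 5.
From 5 via lambda: add 4.
From 4 via lambda: add 0.
From 0 via lambda: add 7, 9.
From 9 via lambda: add 11.
From 11 via lambda: add 6.
No new states can be added; the closed set is {0, 4, 5, 6, 7, 8, 9, 11}.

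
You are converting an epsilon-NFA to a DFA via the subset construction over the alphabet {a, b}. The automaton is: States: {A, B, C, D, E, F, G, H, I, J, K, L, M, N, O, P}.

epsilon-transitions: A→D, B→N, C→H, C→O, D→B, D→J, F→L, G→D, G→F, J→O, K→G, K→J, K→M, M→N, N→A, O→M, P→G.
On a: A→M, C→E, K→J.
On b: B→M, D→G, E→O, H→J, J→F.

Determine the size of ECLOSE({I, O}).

Start with {I, O}.
From O via epsilon: add M.
From M via epsilon: add N.
From N via epsilon: add A.
From A via epsilon: add D.
From D via epsilon: add B, J.
epsilon-closure = {A, B, D, I, J, M, N, O}, which has 8 states.

8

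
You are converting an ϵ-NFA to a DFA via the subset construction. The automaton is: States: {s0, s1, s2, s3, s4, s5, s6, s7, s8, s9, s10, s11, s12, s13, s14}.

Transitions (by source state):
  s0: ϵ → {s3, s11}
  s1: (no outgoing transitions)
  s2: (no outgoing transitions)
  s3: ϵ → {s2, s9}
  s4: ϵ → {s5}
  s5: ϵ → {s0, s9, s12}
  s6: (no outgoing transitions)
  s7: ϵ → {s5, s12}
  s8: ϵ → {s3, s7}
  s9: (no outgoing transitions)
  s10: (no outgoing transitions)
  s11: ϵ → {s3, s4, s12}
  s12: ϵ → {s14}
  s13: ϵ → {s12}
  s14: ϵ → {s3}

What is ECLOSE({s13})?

Start with {s13}.
From s13 via ϵ: add s12.
From s12 via ϵ: add s14.
From s14 via ϵ: add s3.
From s3 via ϵ: add s2, s9.
No new states can be added; the closed set is {s2, s3, s9, s12, s13, s14}.

{s2, s3, s9, s12, s13, s14}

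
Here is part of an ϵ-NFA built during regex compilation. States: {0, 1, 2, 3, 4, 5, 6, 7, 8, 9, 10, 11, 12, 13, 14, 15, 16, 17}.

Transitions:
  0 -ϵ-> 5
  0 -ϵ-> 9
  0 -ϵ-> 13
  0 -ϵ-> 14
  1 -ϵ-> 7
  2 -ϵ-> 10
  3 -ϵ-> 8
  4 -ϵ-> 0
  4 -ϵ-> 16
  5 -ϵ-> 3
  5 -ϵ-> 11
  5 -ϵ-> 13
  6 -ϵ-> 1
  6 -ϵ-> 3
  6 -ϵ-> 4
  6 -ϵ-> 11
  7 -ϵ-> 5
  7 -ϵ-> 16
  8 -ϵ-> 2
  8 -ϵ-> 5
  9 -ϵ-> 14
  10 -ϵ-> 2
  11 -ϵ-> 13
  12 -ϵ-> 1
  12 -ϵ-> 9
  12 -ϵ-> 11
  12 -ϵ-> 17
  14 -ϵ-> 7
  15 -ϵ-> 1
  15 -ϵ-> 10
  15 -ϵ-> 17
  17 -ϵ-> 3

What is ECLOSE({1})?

{1, 2, 3, 5, 7, 8, 10, 11, 13, 16}

Start with {1}.
From 1 via ϵ: add 7.
From 7 via ϵ: add 5, 16.
From 5 via ϵ: add 3, 11, 13.
From 3 via ϵ: add 8.
From 8 via ϵ: add 2.
From 2 via ϵ: add 10.
No new states can be added; the closed set is {1, 2, 3, 5, 7, 8, 10, 11, 13, 16}.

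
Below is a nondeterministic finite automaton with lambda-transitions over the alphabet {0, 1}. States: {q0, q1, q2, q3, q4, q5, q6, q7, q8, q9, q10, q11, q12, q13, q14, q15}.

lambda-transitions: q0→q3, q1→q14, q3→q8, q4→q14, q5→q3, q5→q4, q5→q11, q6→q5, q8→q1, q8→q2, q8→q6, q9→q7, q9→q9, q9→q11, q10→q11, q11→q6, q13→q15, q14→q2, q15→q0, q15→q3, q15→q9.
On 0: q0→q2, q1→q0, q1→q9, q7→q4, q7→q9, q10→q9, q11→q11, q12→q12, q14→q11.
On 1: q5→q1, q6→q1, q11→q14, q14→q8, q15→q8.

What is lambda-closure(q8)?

Start with {q8}.
From q8 via lambda: add q1, q2, q6.
From q1 via lambda: add q14.
From q6 via lambda: add q5.
From q5 via lambda: add q3, q4, q11.
No new states can be added; the closed set is {q1, q2, q3, q4, q5, q6, q8, q11, q14}.

{q1, q2, q3, q4, q5, q6, q8, q11, q14}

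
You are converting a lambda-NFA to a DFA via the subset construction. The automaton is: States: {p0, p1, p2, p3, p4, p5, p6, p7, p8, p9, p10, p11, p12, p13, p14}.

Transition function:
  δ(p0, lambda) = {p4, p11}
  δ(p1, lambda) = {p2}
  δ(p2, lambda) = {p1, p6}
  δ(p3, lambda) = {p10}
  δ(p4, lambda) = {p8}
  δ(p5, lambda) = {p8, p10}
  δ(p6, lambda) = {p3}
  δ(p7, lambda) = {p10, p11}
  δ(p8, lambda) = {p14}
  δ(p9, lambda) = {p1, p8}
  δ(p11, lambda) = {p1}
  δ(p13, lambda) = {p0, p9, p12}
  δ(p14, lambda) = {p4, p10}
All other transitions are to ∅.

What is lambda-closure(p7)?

{p1, p2, p3, p6, p7, p10, p11}

Start with {p7}.
From p7 via lambda: add p10, p11.
From p11 via lambda: add p1.
From p1 via lambda: add p2.
From p2 via lambda: add p6.
From p6 via lambda: add p3.
No new states can be added; the closed set is {p1, p2, p3, p6, p7, p10, p11}.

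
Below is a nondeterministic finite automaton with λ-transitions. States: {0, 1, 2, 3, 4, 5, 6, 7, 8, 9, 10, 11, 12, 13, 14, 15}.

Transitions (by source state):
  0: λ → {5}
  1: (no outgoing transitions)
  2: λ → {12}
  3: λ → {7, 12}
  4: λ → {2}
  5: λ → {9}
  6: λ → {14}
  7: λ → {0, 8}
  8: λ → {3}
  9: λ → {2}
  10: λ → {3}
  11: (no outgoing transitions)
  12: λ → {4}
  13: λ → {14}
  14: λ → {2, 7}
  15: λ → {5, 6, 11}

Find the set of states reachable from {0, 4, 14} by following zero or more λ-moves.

{0, 2, 3, 4, 5, 7, 8, 9, 12, 14}

Start with {0, 4, 14}.
From 0 via λ: add 5.
From 4 via λ: add 2.
From 14 via λ: add 7.
From 2 via λ: add 12.
From 5 via λ: add 9.
From 7 via λ: add 8.
From 8 via λ: add 3.
No new states can be added; the closed set is {0, 2, 3, 4, 5, 7, 8, 9, 12, 14}.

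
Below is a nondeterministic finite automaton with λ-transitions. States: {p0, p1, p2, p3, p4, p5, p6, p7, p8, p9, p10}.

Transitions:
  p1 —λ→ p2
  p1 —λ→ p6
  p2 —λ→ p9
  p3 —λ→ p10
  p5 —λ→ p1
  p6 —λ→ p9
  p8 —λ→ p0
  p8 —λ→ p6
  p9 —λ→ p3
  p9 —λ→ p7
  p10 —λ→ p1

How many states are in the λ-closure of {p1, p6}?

Start with {p1, p6}.
From p1 via λ: add p2.
From p6 via λ: add p9.
From p9 via λ: add p3, p7.
From p3 via λ: add p10.
λ-closure = {p1, p2, p3, p6, p7, p9, p10}, which has 7 states.

7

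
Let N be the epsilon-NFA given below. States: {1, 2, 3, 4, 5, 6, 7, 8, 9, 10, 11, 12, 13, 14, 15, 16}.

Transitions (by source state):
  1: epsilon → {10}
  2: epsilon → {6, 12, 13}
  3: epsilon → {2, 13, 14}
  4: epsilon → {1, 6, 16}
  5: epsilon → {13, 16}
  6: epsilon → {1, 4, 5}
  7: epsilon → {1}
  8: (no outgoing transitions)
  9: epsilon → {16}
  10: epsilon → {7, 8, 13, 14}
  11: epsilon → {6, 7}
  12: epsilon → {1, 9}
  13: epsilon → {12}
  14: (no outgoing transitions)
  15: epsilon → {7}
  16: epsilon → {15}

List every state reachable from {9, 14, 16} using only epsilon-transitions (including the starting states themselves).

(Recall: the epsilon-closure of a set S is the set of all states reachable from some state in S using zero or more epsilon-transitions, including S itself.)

{1, 7, 8, 9, 10, 12, 13, 14, 15, 16}

Start with {9, 14, 16}.
From 16 via epsilon: add 15.
From 15 via epsilon: add 7.
From 7 via epsilon: add 1.
From 1 via epsilon: add 10.
From 10 via epsilon: add 8, 13.
From 13 via epsilon: add 12.
No new states can be added; the closed set is {1, 7, 8, 9, 10, 12, 13, 14, 15, 16}.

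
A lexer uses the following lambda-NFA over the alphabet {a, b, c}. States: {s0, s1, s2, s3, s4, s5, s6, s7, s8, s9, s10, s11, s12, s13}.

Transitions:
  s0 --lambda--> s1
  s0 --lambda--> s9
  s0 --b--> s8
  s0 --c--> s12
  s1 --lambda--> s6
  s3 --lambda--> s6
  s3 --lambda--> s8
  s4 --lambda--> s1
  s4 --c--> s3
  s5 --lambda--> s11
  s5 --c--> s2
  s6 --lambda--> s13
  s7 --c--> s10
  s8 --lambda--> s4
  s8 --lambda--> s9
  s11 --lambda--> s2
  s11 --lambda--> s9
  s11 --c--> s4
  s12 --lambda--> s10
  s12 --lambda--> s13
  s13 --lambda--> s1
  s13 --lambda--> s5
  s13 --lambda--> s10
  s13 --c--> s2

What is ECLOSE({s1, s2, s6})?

{s1, s2, s5, s6, s9, s10, s11, s13}

Start with {s1, s2, s6}.
From s6 via lambda: add s13.
From s13 via lambda: add s5, s10.
From s5 via lambda: add s11.
From s11 via lambda: add s9.
No new states can be added; the closed set is {s1, s2, s5, s6, s9, s10, s11, s13}.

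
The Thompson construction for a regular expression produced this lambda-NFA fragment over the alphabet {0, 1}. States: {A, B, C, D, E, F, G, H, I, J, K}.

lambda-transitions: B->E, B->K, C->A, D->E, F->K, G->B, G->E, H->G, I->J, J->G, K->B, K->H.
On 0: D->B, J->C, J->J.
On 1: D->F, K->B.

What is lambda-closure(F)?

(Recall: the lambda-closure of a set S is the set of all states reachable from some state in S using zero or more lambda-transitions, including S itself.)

{B, E, F, G, H, K}

Start with {F}.
From F via lambda: add K.
From K via lambda: add B, H.
From B via lambda: add E.
From H via lambda: add G.
No new states can be added; the closed set is {B, E, F, G, H, K}.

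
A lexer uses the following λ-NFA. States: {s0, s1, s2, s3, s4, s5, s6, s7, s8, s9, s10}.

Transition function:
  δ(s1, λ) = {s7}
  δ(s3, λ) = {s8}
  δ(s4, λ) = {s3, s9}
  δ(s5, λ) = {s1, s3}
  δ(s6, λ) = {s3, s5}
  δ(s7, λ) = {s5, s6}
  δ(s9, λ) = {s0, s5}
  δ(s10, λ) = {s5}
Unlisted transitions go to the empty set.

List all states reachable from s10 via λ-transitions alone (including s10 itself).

Start with {s10}.
From s10 via λ: add s5.
From s5 via λ: add s1, s3.
From s1 via λ: add s7.
From s3 via λ: add s8.
From s7 via λ: add s6.
No new states can be added; the closed set is {s1, s3, s5, s6, s7, s8, s10}.

{s1, s3, s5, s6, s7, s8, s10}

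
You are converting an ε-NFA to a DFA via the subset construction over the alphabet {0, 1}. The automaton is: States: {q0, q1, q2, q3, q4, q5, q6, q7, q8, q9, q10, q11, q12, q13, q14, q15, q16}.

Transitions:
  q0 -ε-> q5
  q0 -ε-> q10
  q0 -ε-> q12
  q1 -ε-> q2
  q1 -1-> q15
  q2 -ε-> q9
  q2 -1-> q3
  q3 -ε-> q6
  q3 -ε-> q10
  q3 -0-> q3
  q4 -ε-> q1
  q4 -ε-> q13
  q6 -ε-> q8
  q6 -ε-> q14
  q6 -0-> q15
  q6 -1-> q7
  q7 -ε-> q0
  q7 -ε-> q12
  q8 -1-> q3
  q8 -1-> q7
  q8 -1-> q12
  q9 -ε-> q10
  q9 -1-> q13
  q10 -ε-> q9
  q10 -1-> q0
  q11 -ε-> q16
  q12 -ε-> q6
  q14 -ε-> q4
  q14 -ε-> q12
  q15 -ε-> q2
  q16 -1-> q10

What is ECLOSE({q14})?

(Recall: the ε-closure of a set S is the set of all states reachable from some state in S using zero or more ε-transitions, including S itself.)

Start with {q14}.
From q14 via ε: add q4, q12.
From q4 via ε: add q1, q13.
From q12 via ε: add q6.
From q1 via ε: add q2.
From q6 via ε: add q8.
From q2 via ε: add q9.
From q9 via ε: add q10.
No new states can be added; the closed set is {q1, q2, q4, q6, q8, q9, q10, q12, q13, q14}.

{q1, q2, q4, q6, q8, q9, q10, q12, q13, q14}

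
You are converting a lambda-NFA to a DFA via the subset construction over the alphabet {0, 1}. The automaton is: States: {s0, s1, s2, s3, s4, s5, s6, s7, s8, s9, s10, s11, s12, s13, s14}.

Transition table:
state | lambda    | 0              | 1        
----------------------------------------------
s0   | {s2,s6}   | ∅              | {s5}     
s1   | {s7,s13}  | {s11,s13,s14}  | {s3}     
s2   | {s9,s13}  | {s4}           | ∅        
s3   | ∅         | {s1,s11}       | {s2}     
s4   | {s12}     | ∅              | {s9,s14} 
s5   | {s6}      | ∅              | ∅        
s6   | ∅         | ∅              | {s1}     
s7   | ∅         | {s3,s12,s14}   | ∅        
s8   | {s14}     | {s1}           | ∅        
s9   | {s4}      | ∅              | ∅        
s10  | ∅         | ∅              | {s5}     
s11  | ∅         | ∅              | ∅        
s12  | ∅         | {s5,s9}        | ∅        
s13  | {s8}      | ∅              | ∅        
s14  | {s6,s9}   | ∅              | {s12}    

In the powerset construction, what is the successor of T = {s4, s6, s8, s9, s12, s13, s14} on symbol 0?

{s1, s4, s5, s6, s7, s8, s9, s12, s13, s14}

s8 on 0 → {s1}.
s12 on 0 → {s5, s9}.
No 0-transition from s4, s6, s9, s13, s14.
Union after reading 0: {s1, s5, s9}.
Now take the lambda-closure:
From s1 via lambda: add s7, s13.
From s5 via lambda: add s6.
From s9 via lambda: add s4.
From s4 via lambda: add s12.
From s13 via lambda: add s8.
From s8 via lambda: add s14.
No new states can be added; the closed set is {s1, s4, s5, s6, s7, s8, s9, s12, s13, s14}.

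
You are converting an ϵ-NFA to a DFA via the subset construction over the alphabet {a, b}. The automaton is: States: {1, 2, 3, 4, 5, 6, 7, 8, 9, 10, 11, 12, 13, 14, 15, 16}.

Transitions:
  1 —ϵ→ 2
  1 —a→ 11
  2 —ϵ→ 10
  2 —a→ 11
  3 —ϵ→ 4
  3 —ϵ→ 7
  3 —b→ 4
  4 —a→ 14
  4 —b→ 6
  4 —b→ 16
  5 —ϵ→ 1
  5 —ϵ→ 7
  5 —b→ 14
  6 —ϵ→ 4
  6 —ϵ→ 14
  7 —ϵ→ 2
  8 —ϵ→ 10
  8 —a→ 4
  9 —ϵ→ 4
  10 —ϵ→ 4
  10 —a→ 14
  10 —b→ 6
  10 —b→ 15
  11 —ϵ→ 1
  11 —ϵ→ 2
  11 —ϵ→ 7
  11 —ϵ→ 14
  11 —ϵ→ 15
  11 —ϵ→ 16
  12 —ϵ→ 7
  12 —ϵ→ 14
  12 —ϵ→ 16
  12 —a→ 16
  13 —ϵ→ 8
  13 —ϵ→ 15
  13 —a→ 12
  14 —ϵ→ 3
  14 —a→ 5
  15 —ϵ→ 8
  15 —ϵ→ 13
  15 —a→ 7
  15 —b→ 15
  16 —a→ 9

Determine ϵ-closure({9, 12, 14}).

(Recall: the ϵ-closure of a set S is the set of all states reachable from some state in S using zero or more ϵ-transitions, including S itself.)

{2, 3, 4, 7, 9, 10, 12, 14, 16}

Start with {9, 12, 14}.
From 9 via ϵ: add 4.
From 12 via ϵ: add 7, 16.
From 14 via ϵ: add 3.
From 7 via ϵ: add 2.
From 2 via ϵ: add 10.
No new states can be added; the closed set is {2, 3, 4, 7, 9, 10, 12, 14, 16}.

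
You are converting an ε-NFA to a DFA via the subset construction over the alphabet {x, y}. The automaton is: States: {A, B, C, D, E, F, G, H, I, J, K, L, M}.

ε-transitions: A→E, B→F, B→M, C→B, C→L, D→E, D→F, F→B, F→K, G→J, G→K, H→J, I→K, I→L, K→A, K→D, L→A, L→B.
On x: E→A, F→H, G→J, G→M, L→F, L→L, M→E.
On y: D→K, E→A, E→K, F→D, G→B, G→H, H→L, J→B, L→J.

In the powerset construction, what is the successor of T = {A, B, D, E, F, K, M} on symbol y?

D on y → {K}.
E on y → {A, K}.
F on y → {D}.
No y-transition from A, B, K, M.
Union after reading y: {A, D, K}.
Now take the ε-closure:
From A via ε: add E.
From D via ε: add F.
From F via ε: add B.
From B via ε: add M.
No new states can be added; the closed set is {A, B, D, E, F, K, M}.

{A, B, D, E, F, K, M}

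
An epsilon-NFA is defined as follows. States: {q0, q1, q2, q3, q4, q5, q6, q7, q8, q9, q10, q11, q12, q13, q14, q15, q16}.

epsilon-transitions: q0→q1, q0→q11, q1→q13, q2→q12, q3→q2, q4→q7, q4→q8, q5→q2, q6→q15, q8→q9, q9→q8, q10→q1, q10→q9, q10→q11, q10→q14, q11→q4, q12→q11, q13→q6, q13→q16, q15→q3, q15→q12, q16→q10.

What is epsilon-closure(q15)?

{q2, q3, q4, q7, q8, q9, q11, q12, q15}

Start with {q15}.
From q15 via epsilon: add q3, q12.
From q3 via epsilon: add q2.
From q12 via epsilon: add q11.
From q11 via epsilon: add q4.
From q4 via epsilon: add q7, q8.
From q8 via epsilon: add q9.
No new states can be added; the closed set is {q2, q3, q4, q7, q8, q9, q11, q12, q15}.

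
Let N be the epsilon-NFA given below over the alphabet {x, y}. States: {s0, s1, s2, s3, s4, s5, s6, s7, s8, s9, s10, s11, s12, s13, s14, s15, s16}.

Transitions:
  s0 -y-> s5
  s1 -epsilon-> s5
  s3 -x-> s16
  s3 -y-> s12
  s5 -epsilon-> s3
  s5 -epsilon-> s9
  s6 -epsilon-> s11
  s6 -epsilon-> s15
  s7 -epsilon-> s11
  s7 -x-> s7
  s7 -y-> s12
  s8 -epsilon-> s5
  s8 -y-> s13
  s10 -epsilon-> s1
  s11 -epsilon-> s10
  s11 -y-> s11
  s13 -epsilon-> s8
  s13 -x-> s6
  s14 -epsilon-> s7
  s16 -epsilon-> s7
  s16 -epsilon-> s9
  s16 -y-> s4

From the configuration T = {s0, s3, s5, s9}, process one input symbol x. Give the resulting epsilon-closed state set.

{s1, s3, s5, s7, s9, s10, s11, s16}

s3 on x → {s16}.
No x-transition from s0, s5, s9.
Union after reading x: {s16}.
Now take the epsilon-closure:
From s16 via epsilon: add s7, s9.
From s7 via epsilon: add s11.
From s11 via epsilon: add s10.
From s10 via epsilon: add s1.
From s1 via epsilon: add s5.
From s5 via epsilon: add s3.
No new states can be added; the closed set is {s1, s3, s5, s7, s9, s10, s11, s16}.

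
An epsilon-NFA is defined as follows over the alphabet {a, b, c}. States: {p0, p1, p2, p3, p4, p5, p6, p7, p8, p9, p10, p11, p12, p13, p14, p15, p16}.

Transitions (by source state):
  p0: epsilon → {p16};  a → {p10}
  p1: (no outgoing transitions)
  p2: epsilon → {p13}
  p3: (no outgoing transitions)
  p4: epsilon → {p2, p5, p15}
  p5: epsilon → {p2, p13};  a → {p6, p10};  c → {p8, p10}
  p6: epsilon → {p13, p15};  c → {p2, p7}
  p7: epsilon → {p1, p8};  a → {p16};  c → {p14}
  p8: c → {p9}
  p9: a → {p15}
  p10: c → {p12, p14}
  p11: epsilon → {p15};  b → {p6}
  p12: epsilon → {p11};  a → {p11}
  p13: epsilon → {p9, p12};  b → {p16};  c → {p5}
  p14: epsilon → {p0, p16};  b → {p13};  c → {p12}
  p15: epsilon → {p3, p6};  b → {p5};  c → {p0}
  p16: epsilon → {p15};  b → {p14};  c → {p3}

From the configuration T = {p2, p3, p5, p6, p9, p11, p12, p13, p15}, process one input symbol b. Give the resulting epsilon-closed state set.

p11 on b → {p6}.
p13 on b → {p16}.
p15 on b → {p5}.
No b-transition from p2, p3, p5, p6, p9, p12.
Union after reading b: {p5, p6, p16}.
Now take the epsilon-closure:
From p5 via epsilon: add p2, p13.
From p6 via epsilon: add p15.
From p13 via epsilon: add p9, p12.
From p15 via epsilon: add p3.
From p12 via epsilon: add p11.
No new states can be added; the closed set is {p2, p3, p5, p6, p9, p11, p12, p13, p15, p16}.

{p2, p3, p5, p6, p9, p11, p12, p13, p15, p16}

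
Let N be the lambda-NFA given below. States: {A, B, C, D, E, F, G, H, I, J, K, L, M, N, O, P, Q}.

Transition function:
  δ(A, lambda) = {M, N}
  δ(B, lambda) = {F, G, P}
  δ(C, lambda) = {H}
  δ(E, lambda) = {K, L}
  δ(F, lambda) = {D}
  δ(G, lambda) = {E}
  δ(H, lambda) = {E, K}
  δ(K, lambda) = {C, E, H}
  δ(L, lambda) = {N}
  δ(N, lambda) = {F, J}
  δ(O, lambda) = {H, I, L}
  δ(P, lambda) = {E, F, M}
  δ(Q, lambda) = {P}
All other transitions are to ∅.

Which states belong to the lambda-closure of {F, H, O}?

{C, D, E, F, H, I, J, K, L, N, O}

Start with {F, H, O}.
From F via lambda: add D.
From H via lambda: add E, K.
From O via lambda: add I, L.
From K via lambda: add C.
From L via lambda: add N.
From N via lambda: add J.
No new states can be added; the closed set is {C, D, E, F, H, I, J, K, L, N, O}.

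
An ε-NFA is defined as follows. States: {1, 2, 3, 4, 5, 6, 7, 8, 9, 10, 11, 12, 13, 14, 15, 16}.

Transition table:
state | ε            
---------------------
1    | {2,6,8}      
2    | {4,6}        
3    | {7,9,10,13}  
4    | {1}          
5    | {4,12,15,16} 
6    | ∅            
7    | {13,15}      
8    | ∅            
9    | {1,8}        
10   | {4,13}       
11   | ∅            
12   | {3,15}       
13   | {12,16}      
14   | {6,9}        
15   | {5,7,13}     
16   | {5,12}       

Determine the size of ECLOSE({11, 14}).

8

Start with {11, 14}.
From 14 via ε: add 6, 9.
From 9 via ε: add 1, 8.
From 1 via ε: add 2.
From 2 via ε: add 4.
ε-closure = {1, 2, 4, 6, 8, 9, 11, 14}, which has 8 states.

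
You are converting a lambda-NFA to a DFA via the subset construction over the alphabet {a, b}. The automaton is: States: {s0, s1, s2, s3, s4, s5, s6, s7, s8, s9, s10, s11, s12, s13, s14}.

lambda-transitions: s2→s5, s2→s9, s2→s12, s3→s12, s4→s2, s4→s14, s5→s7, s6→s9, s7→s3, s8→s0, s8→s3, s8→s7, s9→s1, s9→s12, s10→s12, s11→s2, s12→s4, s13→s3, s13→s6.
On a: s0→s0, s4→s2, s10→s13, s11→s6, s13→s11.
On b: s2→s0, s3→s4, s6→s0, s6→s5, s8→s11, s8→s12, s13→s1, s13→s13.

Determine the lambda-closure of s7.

Start with {s7}.
From s7 via lambda: add s3.
From s3 via lambda: add s12.
From s12 via lambda: add s4.
From s4 via lambda: add s2, s14.
From s2 via lambda: add s5, s9.
From s9 via lambda: add s1.
No new states can be added; the closed set is {s1, s2, s3, s4, s5, s7, s9, s12, s14}.

{s1, s2, s3, s4, s5, s7, s9, s12, s14}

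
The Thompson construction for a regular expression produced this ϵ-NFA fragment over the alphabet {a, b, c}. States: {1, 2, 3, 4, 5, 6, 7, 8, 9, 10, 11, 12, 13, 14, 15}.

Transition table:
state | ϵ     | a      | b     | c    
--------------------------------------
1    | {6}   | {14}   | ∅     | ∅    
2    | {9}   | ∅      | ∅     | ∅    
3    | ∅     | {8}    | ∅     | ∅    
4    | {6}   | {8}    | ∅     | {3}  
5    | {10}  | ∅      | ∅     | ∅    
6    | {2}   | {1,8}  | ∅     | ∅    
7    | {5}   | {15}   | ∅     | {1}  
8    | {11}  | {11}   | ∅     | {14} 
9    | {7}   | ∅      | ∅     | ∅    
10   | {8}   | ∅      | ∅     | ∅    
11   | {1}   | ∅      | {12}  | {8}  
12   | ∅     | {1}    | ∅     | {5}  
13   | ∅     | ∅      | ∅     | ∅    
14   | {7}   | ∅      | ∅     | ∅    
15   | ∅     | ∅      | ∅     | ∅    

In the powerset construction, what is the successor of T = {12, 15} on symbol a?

12 on a → {1}.
No a-transition from 15.
Union after reading a: {1}.
Now take the ϵ-closure:
From 1 via ϵ: add 6.
From 6 via ϵ: add 2.
From 2 via ϵ: add 9.
From 9 via ϵ: add 7.
From 7 via ϵ: add 5.
From 5 via ϵ: add 10.
From 10 via ϵ: add 8.
From 8 via ϵ: add 11.
No new states can be added; the closed set is {1, 2, 5, 6, 7, 8, 9, 10, 11}.

{1, 2, 5, 6, 7, 8, 9, 10, 11}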